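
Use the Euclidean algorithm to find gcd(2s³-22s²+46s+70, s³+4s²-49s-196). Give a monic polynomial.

Euclidean algorithm in ℚ[s]:
  2s³-22s²+46s+70 = (2)(s³+4s²-49s-196) + (-30s²+144s+462)
  s³+4s²-49s-196 = (-(1/30)s-22/75)(-30s²+144s+462) + ((216/25)s-1512/25)
  -30s²+144s+462 = (-(125/36)s-275/36)((216/25)s-1512/25) + (0)
Last nonzero remainder: (216/25)s-1512/25. Dividing through by 216/25 gives the monic gcd s-7.

s-7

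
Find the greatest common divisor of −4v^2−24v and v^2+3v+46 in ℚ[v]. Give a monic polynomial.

1

Repeated division with remainder:
  −4v^2−24v = (−4)(v^2+3v+46) + (−12v+184)
  v^2+3v+46 = (−(1/12)v−55/36)(−12v+184) + (2944/9)
  −12v+184 = (−(27/736)v+9/16)(2944/9) + (0)
The last nonzero remainder is the constant 2944/9, so the polynomials are coprime and gcd = 1.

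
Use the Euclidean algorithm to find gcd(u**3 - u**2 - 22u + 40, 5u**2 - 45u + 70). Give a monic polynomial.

Repeated division with remainder:
  u**3 - u**2 - 22u + 40 = ((1/5)u + 8/5)(5u**2 - 45u + 70) + (36u - 72)
  5u**2 - 45u + 70 = ((5/36)u - 35/36)(36u - 72) + (0)
Last nonzero remainder: 36u - 72. Dividing through by 36 gives the monic gcd u - 2.

u - 2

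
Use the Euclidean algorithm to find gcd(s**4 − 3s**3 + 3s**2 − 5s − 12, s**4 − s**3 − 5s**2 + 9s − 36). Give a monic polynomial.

s**3 − 4s**2 + 7s − 12

Repeated division with remainder:
  s**4 − 3s**3 + 3s**2 − 5s − 12 = (s**4 − s**3 − 5s**2 + 9s − 36) + (−2s**3 + 8s**2 − 14s + 24)
  s**4 − s**3 − 5s**2 + 9s − 36 = (−(1/2)s − 3/2)(−2s**3 + 8s**2 − 14s + 24) + (0)
Last nonzero remainder: −2s**3 + 8s**2 − 14s + 24. Dividing through by −2 gives the monic gcd s**3 − 4s**2 + 7s − 12.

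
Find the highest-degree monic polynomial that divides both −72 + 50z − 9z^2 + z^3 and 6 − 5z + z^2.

−2 + z

By polynomial division,
  z^3 − 9z^2 + 50z − 72 = (z − 4)(z^2 − 5z + 6) + (24z − 48)
  z^2 − 5z + 6 = ((1/24)z − 1/8)(24z − 48) + (0)
Last nonzero remainder: 24z − 48. Dividing through by 24 gives the monic gcd z − 2.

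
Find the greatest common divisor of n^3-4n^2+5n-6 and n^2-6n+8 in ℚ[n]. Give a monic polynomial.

1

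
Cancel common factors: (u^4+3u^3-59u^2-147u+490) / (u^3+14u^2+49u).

(u^3-4u^2-31u+70)/(u^2+7u)

Apply the Euclidean algorithm:
  u^4+3u^3-59u^2-147u+490 = (u-11)(u^3+14u^2+49u) + (46u^2+392u+490)
  u^3+14u^2+49u = ((1/46)u+63/529)(46u^2+392u+490) + (-(4410/529)u-30870/529)
  46u^2+392u+490 = (-(12167/2205)u-529/63)(-(4410/529)u-30870/529) + (0)
Last nonzero remainder: -(4410/529)u-30870/529. Dividing through by -4410/529 gives the monic gcd u+7.
Cancel u+7 from numerator and denominator to get the reduced form.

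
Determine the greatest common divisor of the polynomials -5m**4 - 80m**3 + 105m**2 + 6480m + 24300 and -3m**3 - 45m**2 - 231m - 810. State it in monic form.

Apply the Euclidean algorithm:
  -5m**4 - 80m**3 + 105m**2 + 6480m + 24300 = ((5/3)m + 5/3)(-3m**3 - 45m**2 - 231m - 810) + (565m**2 + 8215m + 25650)
  -3m**3 - 45m**2 - 231m - 810 = (-(3/565)m - 156/63845)(565m**2 + 8215m + 25650) + (-(954261/12769)m - 9542610/12769)
  565m**2 + 8215m + 25650 = (-(7214485/954261)m - 1213055/35343)(-(954261/12769)m - 9542610/12769) + (0)
Last nonzero remainder: -(954261/12769)m - 9542610/12769. Dividing through by -954261/12769 gives the monic gcd m + 10.

m + 10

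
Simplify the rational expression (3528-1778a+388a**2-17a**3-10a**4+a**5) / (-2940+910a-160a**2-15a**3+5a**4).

(36-13a+a**2)/(-30+5a)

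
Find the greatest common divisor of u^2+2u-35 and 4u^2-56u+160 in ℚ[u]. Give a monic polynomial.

1

Euclidean algorithm in ℚ[u]:
  u^2+2u-35 = (1/4)(4u^2-56u+160) + (16u-75)
  4u^2-56u+160 = ((1/4)u-149/64)(16u-75) + (-935/64)
  16u-75 = (-(1024/935)u+960/187)(-935/64) + (0)
The last nonzero remainder is the constant -935/64, so the polynomials are coprime and gcd = 1.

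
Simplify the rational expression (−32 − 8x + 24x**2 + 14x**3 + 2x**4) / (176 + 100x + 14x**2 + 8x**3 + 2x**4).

(−2 + x + x**2)/(11 − 2x + x**2)

Euclidean algorithm in ℚ[x]:
  2x**4 + 14x**3 + 24x**2 − 8x − 32 = (2x**4 + 8x**3 + 14x**2 + 100x + 176) + (6x**3 + 10x**2 − 108x − 208)
  2x**4 + 8x**3 + 14x**2 + 100x + 176 = ((1/3)x + 7/9)(6x**3 + 10x**2 − 108x − 208) + ((380/9)x**2 + (760/3)x + 3040/9)
  6x**3 + 10x**2 − 108x − 208 = ((27/190)x − 117/190)((380/9)x**2 + (760/3)x + 3040/9) + (0)
Last nonzero remainder: (380/9)x**2 + (760/3)x + 3040/9. Dividing through by 380/9 gives the monic gcd x**2 + 6x + 8.
Cancel x**2 + 6x + 8 from numerator and denominator to get the reduced form.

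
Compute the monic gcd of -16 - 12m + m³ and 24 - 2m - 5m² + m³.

-8 - 2m + m²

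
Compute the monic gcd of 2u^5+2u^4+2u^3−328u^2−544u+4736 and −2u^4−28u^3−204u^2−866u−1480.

Apply the Euclidean algorithm:
  2u^5+2u^4+2u^3−328u^2−544u+4736 = (−u+13)(−2u^4−28u^3−204u^2−866u−1480) + (162u^3+1458u^2+9234u+23976)
  −2u^4−28u^3−204u^2−866u−1480 = (−(1/81)u−5/81)(162u^3+1458u^2+9234u+23976) + (0)
Last nonzero remainder: 162u^3+1458u^2+9234u+23976. Dividing through by 162 gives the monic gcd u^3+9u^2+57u+148.

u^3+9u^2+57u+148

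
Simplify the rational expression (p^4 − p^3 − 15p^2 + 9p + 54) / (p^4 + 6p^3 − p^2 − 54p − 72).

Euclidean algorithm in ℚ[p]:
  p^4 − p^3 − 15p^2 + 9p + 54 = (p^4 + 6p^3 − p^2 − 54p − 72) + (−7p^3 − 14p^2 + 63p + 126)
  p^4 + 6p^3 − p^2 − 54p − 72 = (−(1/7)p − 4/7)(−7p^3 − 14p^2 + 63p + 126) + (0)
Last nonzero remainder: −7p^3 − 14p^2 + 63p + 126. Dividing through by −7 gives the monic gcd p^3 + 2p^2 − 9p − 18.
Cancel p^3 + 2p^2 − 9p − 18 from numerator and denominator to get the reduced form.

(p − 3)/(p + 4)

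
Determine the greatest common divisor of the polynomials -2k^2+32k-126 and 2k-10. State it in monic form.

Apply the Euclidean algorithm:
  -2k^2+32k-126 = (-k+11)(2k-10) + (-16)
  2k-10 = (-(1/8)k+5/8)(-16) + (0)
The last nonzero remainder is the constant -16, so the polynomials are coprime and gcd = 1.

1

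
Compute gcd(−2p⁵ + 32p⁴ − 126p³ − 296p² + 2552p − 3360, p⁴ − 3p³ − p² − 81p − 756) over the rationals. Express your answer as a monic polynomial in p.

Repeated division with remainder:
  −2p⁵ + 32p⁴ − 126p³ − 296p² + 2552p − 3360 = (−2p + 26)(p⁴ − 3p³ − p² − 81p − 756) + (−50p³ − 432p² + 3146p + 16296)
  p⁴ − 3p³ − p² − 81p − 756 = (−(1/50)p + 291/1250)(−50p³ − 432p² + 3146p + 16296) + ((101556/625)p² − (304668/625)p − 2843568/625)
  −50p³ − 432p² + 3146p + 16296 = (−(15625/50778)p − 60625/16926)((101556/625)p² − (304668/625)p − 2843568/625) + (0)
Last nonzero remainder: (101556/625)p² − (304668/625)p − 2843568/625. Dividing through by 101556/625 gives the monic gcd p² − 3p − 28.

p² − 3p − 28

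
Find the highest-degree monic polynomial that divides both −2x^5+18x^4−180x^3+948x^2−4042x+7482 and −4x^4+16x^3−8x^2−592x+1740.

x^3−9x^2+47x−87

Euclidean algorithm in ℚ[x]:
  −2x^5+18x^4−180x^3+948x^2−4042x+7482 = ((1/2)x−5/2)(−4x^4+16x^3−8x^2−592x+1740) + (−136x^3+1224x^2−6392x+11832)
  −4x^4+16x^3−8x^2−592x+1740 = ((1/34)x+5/34)(−136x^3+1224x^2−6392x+11832) + (0)
Last nonzero remainder: −136x^3+1224x^2−6392x+11832. Dividing through by −136 gives the monic gcd x^3−9x^2+47x−87.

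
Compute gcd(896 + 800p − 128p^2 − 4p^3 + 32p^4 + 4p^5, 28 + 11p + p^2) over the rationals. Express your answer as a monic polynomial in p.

Apply the Euclidean algorithm:
  4p^5 + 32p^4 − 4p^3 − 128p^2 + 800p + 896 = (4p^3 − 12p^2 + 16p + 32)(p^2 + 11p + 28) + (0)
The last nonzero remainder p^2 + 11p + 28 is already monic.

28 + 11p + p^2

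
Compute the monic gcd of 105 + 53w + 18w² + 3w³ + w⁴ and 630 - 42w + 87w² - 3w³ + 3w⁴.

15 - w + w²

By polynomial division,
  w⁴ + 3w³ + 18w² + 53w + 105 = (1/3)(3w⁴ - 3w³ + 87w² - 42w + 630) + (4w³ - 11w² + 67w - 105)
  3w⁴ - 3w³ + 87w² - 42w + 630 = ((3/4)w + 21/16)(4w³ - 11w² + 67w - 105) + ((819/16)w² - (819/16)w + 12285/16)
  4w³ - 11w² + 67w - 105 = ((64/819)w - 16/117)((819/16)w² - (819/16)w + 12285/16) + (0)
Last nonzero remainder: (819/16)w² - (819/16)w + 12285/16. Dividing through by 819/16 gives the monic gcd w² - w + 15.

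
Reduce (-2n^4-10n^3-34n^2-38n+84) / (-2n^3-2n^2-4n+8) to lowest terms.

Repeated division with remainder:
  -2n^4-10n^3-34n^2-38n+84 = (n+4)(-2n^3-2n^2-4n+8) + (-22n^2-30n+52)
  -2n^3-2n^2-4n+8 = ((1/11)n-4/121)(-22n^2-30n+52) + (-(1176/121)n+1176/121)
  -22n^2-30n+52 = ((1331/588)n+1573/294)(-(1176/121)n+1176/121) + (0)
Last nonzero remainder: -(1176/121)n+1176/121. Dividing through by -1176/121 gives the monic gcd n-1.
Cancel n-1 from numerator and denominator to get the reduced form.

(n^3+6n^2+23n+42)/(n^2+2n+4)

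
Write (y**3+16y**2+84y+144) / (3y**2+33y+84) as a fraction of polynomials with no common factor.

Euclidean algorithm in ℚ[y]:
  y**3+16y**2+84y+144 = ((1/3)y+5/3)(3y**2+33y+84) + (y+4)
  3y**2+33y+84 = (3y+21)(y+4) + (0)
The last nonzero remainder y+4 is already monic.
Cancel y+4 from numerator and denominator to get the reduced form.

(y**2+12y+36)/(3y+21)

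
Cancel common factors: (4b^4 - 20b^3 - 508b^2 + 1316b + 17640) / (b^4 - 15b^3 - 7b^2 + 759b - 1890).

Repeated division with remainder:
  4b^4 - 20b^3 - 508b^2 + 1316b + 17640 = (4)(b^4 - 15b^3 - 7b^2 + 759b - 1890) + (40b^3 - 480b^2 - 1720b + 25200)
  b^4 - 15b^3 - 7b^2 + 759b - 1890 = ((1/40)b - 3/40)(40b^3 - 480b^2 - 1720b + 25200) + (0)
Last nonzero remainder: 40b^3 - 480b^2 - 1720b + 25200. Dividing through by 40 gives the monic gcd b^3 - 12b^2 - 43b + 630.
Cancel b^3 - 12b^2 - 43b + 630 from numerator and denominator to get the reduced form.

(4b + 28)/(b - 3)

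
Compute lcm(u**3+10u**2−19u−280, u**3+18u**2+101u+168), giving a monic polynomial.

u**4+13u**3+11u**2−337u−840

Apply the Euclidean algorithm:
  u**3+10u**2−19u−280 = (u**3+18u**2+101u+168) + (−8u**2−120u−448)
  u**3+18u**2+101u+168 = (−(1/8)u−3/8)(−8u**2−120u−448) + (0)
Last nonzero remainder: −8u**2−120u−448. Dividing through by −8 gives the monic gcd u**2+15u+56.
Then lcm(f, g) = f·g / gcd(f, g); expanding and making the result monic gives the answer.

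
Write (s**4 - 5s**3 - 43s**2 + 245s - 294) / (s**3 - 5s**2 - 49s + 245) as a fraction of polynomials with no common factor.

By polynomial division,
  s**4 - 5s**3 - 43s**2 + 245s - 294 = (s)(s**3 - 5s**2 - 49s + 245) + (6s**2 - 294)
  s**3 - 5s**2 - 49s + 245 = ((1/6)s - 5/6)(6s**2 - 294) + (0)
Last nonzero remainder: 6s**2 - 294. Dividing through by 6 gives the monic gcd s**2 - 49.
Cancel s**2 - 49 from numerator and denominator to get the reduced form.

(s**2 - 5s + 6)/(s - 5)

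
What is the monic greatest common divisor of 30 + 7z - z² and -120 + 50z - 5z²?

Apply the Euclidean algorithm:
  -z² + 7z + 30 = (1/5)(-5z² + 50z - 120) + (-3z + 54)
  -5z² + 50z - 120 = ((5/3)z + 40/3)(-3z + 54) + (-840)
  -3z + 54 = ((1/280)z - 9/140)(-840) + (0)
The last nonzero remainder is the constant -840, so the polynomials are coprime and gcd = 1.

1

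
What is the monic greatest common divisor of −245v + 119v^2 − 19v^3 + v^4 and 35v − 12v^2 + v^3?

By polynomial division,
  v^4 − 19v^3 + 119v^2 − 245v = (v − 7)(v^3 − 12v^2 + 35v) + (0)
The last nonzero remainder v^3 − 12v^2 + 35v is already monic.

35v − 12v^2 + v^3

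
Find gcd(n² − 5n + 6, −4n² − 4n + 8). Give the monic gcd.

1

Apply the Euclidean algorithm:
  n² − 5n + 6 = (−1/4)(−4n² − 4n + 8) + (−6n + 8)
  −4n² − 4n + 8 = ((2/3)n + 14/9)(−6n + 8) + (−40/9)
  −6n + 8 = ((27/20)n − 9/5)(−40/9) + (0)
The last nonzero remainder is the constant −40/9, so the polynomials are coprime and gcd = 1.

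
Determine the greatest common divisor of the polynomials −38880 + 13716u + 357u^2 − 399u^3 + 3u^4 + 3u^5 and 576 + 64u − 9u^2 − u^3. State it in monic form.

−72 + u + u^2

Repeated division with remainder:
  3u^5 + 3u^4 − 399u^3 + 357u^2 + 13716u − 38880 = (−3u^2 + 24u − 9)(−u^3 − 9u^2 + 64u + 576) + (468u^2 + 468u − 33696)
  −u^3 − 9u^2 + 64u + 576 = (−(1/468)u − 2/117)(468u^2 + 468u − 33696) + (0)
Last nonzero remainder: 468u^2 + 468u − 33696. Dividing through by 468 gives the monic gcd u^2 + u − 72.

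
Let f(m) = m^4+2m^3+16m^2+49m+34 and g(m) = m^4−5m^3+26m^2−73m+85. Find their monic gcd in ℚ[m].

m^2−m+17

Apply the Euclidean algorithm:
  m^4+2m^3+16m^2+49m+34 = (m^4−5m^3+26m^2−73m+85) + (7m^3−10m^2+122m−51)
  m^4−5m^3+26m^2−73m+85 = ((1/7)m−25/49)(7m^3−10m^2+122m−51) + ((170/49)m^2−(170/49)m+2890/49)
  7m^3−10m^2+122m−51 = ((343/170)m−147/170)((170/49)m^2−(170/49)m+2890/49) + (0)
Last nonzero remainder: (170/49)m^2−(170/49)m+2890/49. Dividing through by 170/49 gives the monic gcd m^2−m+17.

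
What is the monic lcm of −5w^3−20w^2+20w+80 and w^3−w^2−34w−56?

By polynomial division,
  −5w^3−20w^2+20w+80 = (−5)(w^3−w^2−34w−56) + (−25w^2−150w−200)
  w^3−w^2−34w−56 = (−(1/25)w+7/25)(−25w^2−150w−200) + (0)
Last nonzero remainder: −25w^2−150w−200. Dividing through by −25 gives the monic gcd w^2+6w+8.
Then lcm(f, g) = f·g / gcd(f, g); expanding and making the result monic gives the answer.

w^4−3w^3−32w^2+12w+112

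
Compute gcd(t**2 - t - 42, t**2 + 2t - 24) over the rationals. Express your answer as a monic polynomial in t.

Apply the Euclidean algorithm:
  t**2 - t - 42 = (t**2 + 2t - 24) + (-3t - 18)
  t**2 + 2t - 24 = (-(1/3)t + 4/3)(-3t - 18) + (0)
Last nonzero remainder: -3t - 18. Dividing through by -3 gives the monic gcd t + 6.

t + 6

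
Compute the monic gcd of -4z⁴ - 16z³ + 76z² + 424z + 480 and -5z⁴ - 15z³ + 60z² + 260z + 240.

z² + 5z + 6

Repeated division with remainder:
  -4z⁴ - 16z³ + 76z² + 424z + 480 = (4/5)(-5z⁴ - 15z³ + 60z² + 260z + 240) + (-4z³ + 28z² + 216z + 288)
  -5z⁴ - 15z³ + 60z² + 260z + 240 = ((5/4)z + 25/2)(-4z³ + 28z² + 216z + 288) + (-560z² - 2800z - 3360)
  -4z³ + 28z² + 216z + 288 = ((1/140)z - 3/35)(-560z² - 2800z - 3360) + (0)
Last nonzero remainder: -560z² - 2800z - 3360. Dividing through by -560 gives the monic gcd z² + 5z + 6.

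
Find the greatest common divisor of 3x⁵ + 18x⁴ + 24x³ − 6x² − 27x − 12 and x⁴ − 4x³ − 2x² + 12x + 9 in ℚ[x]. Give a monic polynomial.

Euclidean algorithm in ℚ[x]:
  3x⁵ + 18x⁴ + 24x³ − 6x² − 27x − 12 = (3x + 30)(x⁴ − 4x³ − 2x² + 12x + 9) + (150x³ + 18x² − 414x − 282)
  x⁴ − 4x³ − 2x² + 12x + 9 = ((1/150)x − 103/3750)(150x³ + 18x² − 414x − 282) + ((784/625)x² + (1568/625)x + 784/625)
  150x³ + 18x² − 414x − 282 = ((46875/392)x − 88125/392)((784/625)x² + (1568/625)x + 784/625) + (0)
Last nonzero remainder: (784/625)x² + (1568/625)x + 784/625. Dividing through by 784/625 gives the monic gcd x² + 2x + 1.

x² + 2x + 1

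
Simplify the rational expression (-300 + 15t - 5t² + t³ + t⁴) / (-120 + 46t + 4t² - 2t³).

Euclidean algorithm in ℚ[t]:
  t⁴ + t³ - 5t² + 15t - 300 = (-(1/2)t - 3/2)(-2t³ + 4t² + 46t - 120) + (24t² + 24t - 480)
  -2t³ + 4t² + 46t - 120 = (-(1/12)t + 1/4)(24t² + 24t - 480) + (0)
Last nonzero remainder: 24t² + 24t - 480. Dividing through by 24 gives the monic gcd t² + t - 20.
Cancel t² + t - 20 from numerator and denominator to get the reduced form.

(-15 - t²)/(-6 + 2t)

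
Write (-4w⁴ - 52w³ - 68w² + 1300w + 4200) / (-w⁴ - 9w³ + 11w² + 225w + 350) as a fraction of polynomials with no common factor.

(4w + 24)/(w + 2)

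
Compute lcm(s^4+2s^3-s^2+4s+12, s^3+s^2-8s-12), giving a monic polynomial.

Apply the Euclidean algorithm:
  s^4+2s^3-s^2+4s+12 = (s+1)(s^3+s^2-8s-12) + (6s^2+24s+24)
  s^3+s^2-8s-12 = ((1/6)s-1/2)(6s^2+24s+24) + (0)
Last nonzero remainder: 6s^2+24s+24. Dividing through by 6 gives the monic gcd s^2+4s+4.
Then lcm(f, g) = f·g / gcd(f, g); expanding and making the result monic gives the answer.

s^5-s^4-7s^3+7s^2-36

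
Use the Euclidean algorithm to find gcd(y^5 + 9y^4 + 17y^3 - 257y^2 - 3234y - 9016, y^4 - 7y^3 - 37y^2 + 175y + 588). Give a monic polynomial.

y^2 - 3y - 28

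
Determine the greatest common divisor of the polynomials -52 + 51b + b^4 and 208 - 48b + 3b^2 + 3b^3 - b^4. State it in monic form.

52 + b + b^2 + b^3

Repeated division with remainder:
  b^4 + 51b - 52 = (-1)(-b^4 + 3b^3 + 3b^2 - 48b + 208) + (3b^3 + 3b^2 + 3b + 156)
  -b^4 + 3b^3 + 3b^2 - 48b + 208 = (-(1/3)b + 4/3)(3b^3 + 3b^2 + 3b + 156) + (0)
Last nonzero remainder: 3b^3 + 3b^2 + 3b + 156. Dividing through by 3 gives the monic gcd b^3 + b^2 + b + 52.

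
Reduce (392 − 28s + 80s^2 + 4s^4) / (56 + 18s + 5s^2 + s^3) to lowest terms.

(28 − 4s + 4s^2)/(4 + s)

Apply the Euclidean algorithm:
  4s^4 + 80s^2 − 28s + 392 = (4s − 20)(s^3 + 5s^2 + 18s + 56) + (108s^2 + 108s + 1512)
  s^3 + 5s^2 + 18s + 56 = ((1/108)s + 1/27)(108s^2 + 108s + 1512) + (0)
Last nonzero remainder: 108s^2 + 108s + 1512. Dividing through by 108 gives the monic gcd s^2 + s + 14.
Cancel s^2 + s + 14 from numerator and denominator to get the reduced form.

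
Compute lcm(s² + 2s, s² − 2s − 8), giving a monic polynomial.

Euclidean algorithm in ℚ[s]:
  s² + 2s = (s² − 2s − 8) + (4s + 8)
  s² − 2s − 8 = ((1/4)s − 1)(4s + 8) + (0)
Last nonzero remainder: 4s + 8. Dividing through by 4 gives the monic gcd s + 2.
Then lcm(f, g) = f·g / gcd(f, g); expanding and making the result monic gives the answer.

s³ − 2s² − 8s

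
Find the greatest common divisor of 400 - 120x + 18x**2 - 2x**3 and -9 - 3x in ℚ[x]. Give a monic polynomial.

1

Euclidean algorithm in ℚ[x]:
  -2x**3 + 18x**2 - 120x + 400 = ((2/3)x**2 - 8x + 64)(-3x - 9) + (976)
  -3x - 9 = (-(3/976)x - 9/976)(976) + (0)
The last nonzero remainder is the constant 976, so the polynomials are coprime and gcd = 1.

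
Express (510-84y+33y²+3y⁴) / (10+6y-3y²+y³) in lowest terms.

(51+12y+3y²)/(1+y)

By polynomial division,
  3y⁴+33y²-84y+510 = (3y+9)(y³-3y²+6y+10) + (42y²-168y+420)
  y³-3y²+6y+10 = ((1/42)y+1/42)(42y²-168y+420) + (0)
Last nonzero remainder: 42y²-168y+420. Dividing through by 42 gives the monic gcd y²-4y+10.
Cancel y²-4y+10 from numerator and denominator to get the reduced form.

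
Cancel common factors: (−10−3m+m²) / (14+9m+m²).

(−5+m)/(7+m)

Apply the Euclidean algorithm:
  m²−3m−10 = (m²+9m+14) + (−12m−24)
  m²+9m+14 = (−(1/12)m−7/12)(−12m−24) + (0)
Last nonzero remainder: −12m−24. Dividing through by −12 gives the monic gcd m+2.
Cancel m+2 from numerator and denominator to get the reduced form.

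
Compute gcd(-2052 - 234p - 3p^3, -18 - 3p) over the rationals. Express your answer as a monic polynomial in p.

By polynomial division,
  -3p^3 - 234p - 2052 = (p^2 - 6p + 114)(-3p - 18) + (0)
Last nonzero remainder: -3p - 18. Dividing through by -3 gives the monic gcd p + 6.

6 + p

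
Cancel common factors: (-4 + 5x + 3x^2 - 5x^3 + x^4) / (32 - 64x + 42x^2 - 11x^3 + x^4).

(-1 + x^2)/(8 - 6x + x^2)

Repeated division with remainder:
  x^4 - 5x^3 + 3x^2 + 5x - 4 = (x^4 - 11x^3 + 42x^2 - 64x + 32) + (6x^3 - 39x^2 + 69x - 36)
  x^4 - 11x^3 + 42x^2 - 64x + 32 = ((1/6)x - 3/4)(6x^3 - 39x^2 + 69x - 36) + ((5/4)x^2 - (25/4)x + 5)
  6x^3 - 39x^2 + 69x - 36 = ((24/5)x - 36/5)((5/4)x^2 - (25/4)x + 5) + (0)
Last nonzero remainder: (5/4)x^2 - (25/4)x + 5. Dividing through by 5/4 gives the monic gcd x^2 - 5x + 4.
Cancel x^2 - 5x + 4 from numerator and denominator to get the reduced form.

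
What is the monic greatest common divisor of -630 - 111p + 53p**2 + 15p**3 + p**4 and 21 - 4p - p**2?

-21 + 4p + p**2

By polynomial division,
  p**4 + 15p**3 + 53p**2 - 111p - 630 = (-p**2 - 11p - 30)(-p**2 - 4p + 21) + (0)
Last nonzero remainder: -p**2 - 4p + 21. Dividing through by -1 gives the monic gcd p**2 + 4p - 21.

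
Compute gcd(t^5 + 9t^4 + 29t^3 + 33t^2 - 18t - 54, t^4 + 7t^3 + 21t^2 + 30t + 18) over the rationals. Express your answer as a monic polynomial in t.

t^2 + 4t + 6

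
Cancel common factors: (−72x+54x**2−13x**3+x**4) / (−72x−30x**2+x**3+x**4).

(12−7x+x**2)/(12+7x+x**2)

By polynomial division,
  x**4−13x**3+54x**2−72x = (x**4+x**3−30x**2−72x) + (−14x**3+84x**2)
  x**4+x**3−30x**2−72x = (−(1/14)x−1/2)(−14x**3+84x**2) + (12x**2−72x)
  −14x**3+84x**2 = (−(7/6)x)(12x**2−72x) + (0)
Last nonzero remainder: 12x**2−72x. Dividing through by 12 gives the monic gcd x**2−6x.
Cancel x**2−6x from numerator and denominator to get the reduced form.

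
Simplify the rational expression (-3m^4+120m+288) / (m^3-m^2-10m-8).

By polynomial division,
  -3m^4+120m+288 = (-3m-3)(m^3-m^2-10m-8) + (-33m^2+66m+264)
  m^3-m^2-10m-8 = (-(1/33)m-1/33)(-33m^2+66m+264) + (0)
Last nonzero remainder: -33m^2+66m+264. Dividing through by -33 gives the monic gcd m^2-2m-8.
Cancel m^2-2m-8 from numerator and denominator to get the reduced form.

(-3m^2-6m-36)/(m+1)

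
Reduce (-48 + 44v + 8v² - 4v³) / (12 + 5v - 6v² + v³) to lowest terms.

(12 - 8v - 4v²)/(-3 - 2v + v²)

By polynomial division,
  -4v³ + 8v² + 44v - 48 = (-4)(v³ - 6v² + 5v + 12) + (-16v² + 64v)
  v³ - 6v² + 5v + 12 = (-(1/16)v + 1/8)(-16v² + 64v) + (-3v + 12)
  -16v² + 64v = ((16/3)v)(-3v + 12) + (0)
Last nonzero remainder: -3v + 12. Dividing through by -3 gives the monic gcd v - 4.
Cancel v - 4 from numerator and denominator to get the reduced form.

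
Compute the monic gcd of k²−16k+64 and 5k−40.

k−8

By polynomial division,
  k²−16k+64 = ((1/5)k−8/5)(5k−40) + (0)
Last nonzero remainder: 5k−40. Dividing through by 5 gives the monic gcd k−8.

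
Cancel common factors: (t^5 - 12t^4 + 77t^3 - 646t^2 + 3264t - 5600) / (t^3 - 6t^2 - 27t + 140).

(t^3 - t^2 + 38t - 200)/(t + 5)

Repeated division with remainder:
  t^5 - 12t^4 + 77t^3 - 646t^2 + 3264t - 5600 = (t^2 - 6t + 68)(t^3 - 6t^2 - 27t + 140) + (-540t^2 + 5940t - 15120)
  t^3 - 6t^2 - 27t + 140 = (-(1/540)t - 1/108)(-540t^2 + 5940t - 15120) + (0)
Last nonzero remainder: -540t^2 + 5940t - 15120. Dividing through by -540 gives the monic gcd t^2 - 11t + 28.
Cancel t^2 - 11t + 28 from numerator and denominator to get the reduced form.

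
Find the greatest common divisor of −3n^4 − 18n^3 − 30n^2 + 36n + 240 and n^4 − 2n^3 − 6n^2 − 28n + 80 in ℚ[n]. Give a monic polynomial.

n^3 + 2n^2 + 2n − 20

Euclidean algorithm in ℚ[n]:
  −3n^4 − 18n^3 − 30n^2 + 36n + 240 = (−3)(n^4 − 2n^3 − 6n^2 − 28n + 80) + (−24n^3 − 48n^2 − 48n + 480)
  n^4 − 2n^3 − 6n^2 − 28n + 80 = (−(1/24)n + 1/6)(−24n^3 − 48n^2 − 48n + 480) + (0)
Last nonzero remainder: −24n^3 − 48n^2 − 48n + 480. Dividing through by −24 gives the monic gcd n^3 + 2n^2 + 2n − 20.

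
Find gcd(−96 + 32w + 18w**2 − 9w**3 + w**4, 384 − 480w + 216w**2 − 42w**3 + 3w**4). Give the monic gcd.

16 − 8w + w**2

Apply the Euclidean algorithm:
  w**4 − 9w**3 + 18w**2 + 32w − 96 = (1/3)(3w**4 − 42w**3 + 216w**2 − 480w + 384) + (5w**3 − 54w**2 + 192w − 224)
  3w**4 − 42w**3 + 216w**2 − 480w + 384 = ((3/5)w − 48/25)(5w**3 − 54w**2 + 192w − 224) + (−(72/25)w**2 + (576/25)w − 1152/25)
  5w**3 − 54w**2 + 192w − 224 = (−(125/72)w + 175/36)(−(72/25)w**2 + (576/25)w − 1152/25) + (0)
Last nonzero remainder: −(72/25)w**2 + (576/25)w − 1152/25. Dividing through by −72/25 gives the monic gcd w**2 − 8w + 16.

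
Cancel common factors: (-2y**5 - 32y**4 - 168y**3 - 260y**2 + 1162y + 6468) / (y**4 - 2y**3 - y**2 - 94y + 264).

By polynomial division,
  -2y**5 - 32y**4 - 168y**3 - 260y**2 + 1162y + 6468 = (-2y - 36)(y**4 - 2y**3 - y**2 - 94y + 264) + (-242y**3 - 484y**2 - 1694y + 15972)
  y**4 - 2y**3 - y**2 - 94y + 264 = (-(1/242)y + 2/121)(-242y**3 - 484y**2 - 1694y + 15972) + (0)
Last nonzero remainder: -242y**3 - 484y**2 - 1694y + 15972. Dividing through by -242 gives the monic gcd y**3 + 2y**2 + 7y - 66.
Cancel y**3 + 2y**2 + 7y - 66 from numerator and denominator to get the reduced form.

(-2y**2 - 28y - 98)/(y - 4)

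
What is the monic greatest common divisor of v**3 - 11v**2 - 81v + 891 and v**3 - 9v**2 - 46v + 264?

Apply the Euclidean algorithm:
  v**3 - 11v**2 - 81v + 891 = (v**3 - 9v**2 - 46v + 264) + (-2v**2 - 35v + 627)
  v**3 - 9v**2 - 46v + 264 = (-(1/2)v + 53/4)(-2v**2 - 35v + 627) + ((2925/4)v - 32175/4)
  -2v**2 - 35v + 627 = (-(8/2925)v - 76/975)((2925/4)v - 32175/4) + (0)
Last nonzero remainder: (2925/4)v - 32175/4. Dividing through by 2925/4 gives the monic gcd v - 11.

v - 11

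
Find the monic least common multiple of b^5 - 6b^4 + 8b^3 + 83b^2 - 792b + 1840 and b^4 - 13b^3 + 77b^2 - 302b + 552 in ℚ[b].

Repeated division with remainder:
  b^5 - 6b^4 + 8b^3 + 83b^2 - 792b + 1840 = (b + 7)(b^4 - 13b^3 + 77b^2 - 302b + 552) + (22b^3 - 154b^2 + 770b - 2024)
  b^4 - 13b^3 + 77b^2 - 302b + 552 = ((1/22)b - 3/11)(22b^3 - 154b^2 + 770b - 2024) + (0)
Last nonzero remainder: 22b^3 - 154b^2 + 770b - 2024. Dividing through by 22 gives the monic gcd b^3 - 7b^2 + 35b - 92.
Then lcm(f, g) = f·g / gcd(f, g); expanding and making the result monic gives the answer.

b^6 - 12b^5 + 44b^4 + 35b^3 - 1290b^2 + 6592b - 11040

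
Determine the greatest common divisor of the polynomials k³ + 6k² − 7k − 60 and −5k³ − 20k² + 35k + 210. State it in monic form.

k − 3

Repeated division with remainder:
  k³ + 6k² − 7k − 60 = (−1/5)(−5k³ − 20k² + 35k + 210) + (2k² − 18)
  −5k³ − 20k² + 35k + 210 = (−(5/2)k − 10)(2k² − 18) + (−10k + 30)
  2k² − 18 = (−(1/5)k − 3/5)(−10k + 30) + (0)
Last nonzero remainder: −10k + 30. Dividing through by −10 gives the monic gcd k − 3.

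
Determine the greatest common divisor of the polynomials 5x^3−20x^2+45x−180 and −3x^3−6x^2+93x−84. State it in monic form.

x−4

Apply the Euclidean algorithm:
  5x^3−20x^2+45x−180 = (−5/3)(−3x^3−6x^2+93x−84) + (−30x^2+200x−320)
  −3x^3−6x^2+93x−84 = ((1/10)x+13/15)(−30x^2+200x−320) + (−(145/3)x+580/3)
  −30x^2+200x−320 = ((18/29)x−48/29)(−(145/3)x+580/3) + (0)
Last nonzero remainder: −(145/3)x+580/3. Dividing through by −145/3 gives the monic gcd x−4.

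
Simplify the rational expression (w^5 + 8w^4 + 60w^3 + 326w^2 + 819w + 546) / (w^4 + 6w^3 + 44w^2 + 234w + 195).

(w^2 + 7w + 14)/(w + 5)

By polynomial division,
  w^5 + 8w^4 + 60w^3 + 326w^2 + 819w + 546 = (w + 2)(w^4 + 6w^3 + 44w^2 + 234w + 195) + (4w^3 + 4w^2 + 156w + 156)
  w^4 + 6w^3 + 44w^2 + 234w + 195 = ((1/4)w + 5/4)(4w^3 + 4w^2 + 156w + 156) + (0)
Last nonzero remainder: 4w^3 + 4w^2 + 156w + 156. Dividing through by 4 gives the monic gcd w^3 + w^2 + 39w + 39.
Cancel w^3 + w^2 + 39w + 39 from numerator and denominator to get the reduced form.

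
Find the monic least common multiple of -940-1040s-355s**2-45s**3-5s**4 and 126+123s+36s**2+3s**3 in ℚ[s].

3948+6248s+3759s**2+1107s**3+182s**4+19s**5+s**6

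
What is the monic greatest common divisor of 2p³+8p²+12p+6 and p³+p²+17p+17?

Euclidean algorithm in ℚ[p]:
  2p³+8p²+12p+6 = (2)(p³+p²+17p+17) + (6p²−22p−28)
  p³+p²+17p+17 = ((1/6)p+7/9)(6p²−22p−28) + ((349/9)p+349/9)
  6p²−22p−28 = ((54/349)p−252/349)((349/9)p+349/9) + (0)
Last nonzero remainder: (349/9)p+349/9. Dividing through by 349/9 gives the monic gcd p+1.

p+1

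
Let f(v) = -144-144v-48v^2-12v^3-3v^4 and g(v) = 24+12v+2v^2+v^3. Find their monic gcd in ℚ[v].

24+12v+2v^2+v^3

By polynomial division,
  -3v^4-12v^3-48v^2-144v-144 = (-3v-6)(v^3+2v^2+12v+24) + (0)
The last nonzero remainder v^3+2v^2+12v+24 is already monic.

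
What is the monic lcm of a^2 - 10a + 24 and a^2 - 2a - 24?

Euclidean algorithm in ℚ[a]:
  a^2 - 10a + 24 = (a^2 - 2a - 24) + (-8a + 48)
  a^2 - 2a - 24 = (-(1/8)a - 1/2)(-8a + 48) + (0)
Last nonzero remainder: -8a + 48. Dividing through by -8 gives the monic gcd a - 6.
Then lcm(f, g) = f·g / gcd(f, g); expanding and making the result monic gives the answer.

a^3 - 6a^2 - 16a + 96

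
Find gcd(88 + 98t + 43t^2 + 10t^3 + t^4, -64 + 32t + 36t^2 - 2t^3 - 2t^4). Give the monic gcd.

By polynomial division,
  t^4 + 10t^3 + 43t^2 + 98t + 88 = (-1/2)(-2t^4 - 2t^3 + 36t^2 + 32t - 64) + (9t^3 + 61t^2 + 114t + 56)
  -2t^4 - 2t^3 + 36t^2 + 32t - 64 = (-(2/9)t + 104/81)(9t^3 + 61t^2 + 114t + 56) + (-(1376/81)t^2 - (2752/27)t - 11008/81)
  9t^3 + 61t^2 + 114t + 56 = (-(729/1376)t - 567/1376)(-(1376/81)t^2 - (2752/27)t - 11008/81) + (0)
Last nonzero remainder: -(1376/81)t^2 - (2752/27)t - 11008/81. Dividing through by -1376/81 gives the monic gcd t^2 + 6t + 8.

8 + 6t + t^2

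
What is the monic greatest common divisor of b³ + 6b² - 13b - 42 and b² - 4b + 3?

Euclidean algorithm in ℚ[b]:
  b³ + 6b² - 13b - 42 = (b + 10)(b² - 4b + 3) + (24b - 72)
  b² - 4b + 3 = ((1/24)b - 1/24)(24b - 72) + (0)
Last nonzero remainder: 24b - 72. Dividing through by 24 gives the monic gcd b - 3.

b - 3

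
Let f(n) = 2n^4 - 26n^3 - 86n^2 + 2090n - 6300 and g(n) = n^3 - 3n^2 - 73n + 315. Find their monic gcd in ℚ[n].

n^3 - 3n^2 - 73n + 315

Apply the Euclidean algorithm:
  2n^4 - 26n^3 - 86n^2 + 2090n - 6300 = (2n - 20)(n^3 - 3n^2 - 73n + 315) + (0)
The last nonzero remainder n^3 - 3n^2 - 73n + 315 is already monic.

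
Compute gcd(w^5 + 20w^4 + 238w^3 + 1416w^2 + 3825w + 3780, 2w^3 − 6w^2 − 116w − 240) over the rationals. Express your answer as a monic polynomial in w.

w^2 + 7w + 12

Repeated division with remainder:
  w^5 + 20w^4 + 238w^3 + 1416w^2 + 3825w + 3780 = ((1/2)w^2 + (23/2)w + 365/2)(2w^3 − 6w^2 − 116w − 240) + (3965w^2 + 27755w + 47580)
  2w^3 − 6w^2 − 116w − 240 = ((2/3965)w − 4/793)(3965w^2 + 27755w + 47580) + (0)
Last nonzero remainder: 3965w^2 + 27755w + 47580. Dividing through by 3965 gives the monic gcd w^2 + 7w + 12.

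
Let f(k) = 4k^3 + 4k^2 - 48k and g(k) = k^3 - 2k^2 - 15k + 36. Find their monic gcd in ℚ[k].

k^2 + k - 12

Euclidean algorithm in ℚ[k]:
  4k^3 + 4k^2 - 48k = (4)(k^3 - 2k^2 - 15k + 36) + (12k^2 + 12k - 144)
  k^3 - 2k^2 - 15k + 36 = ((1/12)k - 1/4)(12k^2 + 12k - 144) + (0)
Last nonzero remainder: 12k^2 + 12k - 144. Dividing through by 12 gives the monic gcd k^2 + k - 12.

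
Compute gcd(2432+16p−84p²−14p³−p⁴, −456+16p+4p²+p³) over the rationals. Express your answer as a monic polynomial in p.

76+10p+p²

Apply the Euclidean algorithm:
  −p⁴−14p³−84p²+16p+2432 = (−p−10)(p³+4p²+16p−456) + (−28p²−280p−2128)
  p³+4p²+16p−456 = (−(1/28)p+3/14)(−28p²−280p−2128) + (0)
Last nonzero remainder: −28p²−280p−2128. Dividing through by −28 gives the monic gcd p²+10p+76.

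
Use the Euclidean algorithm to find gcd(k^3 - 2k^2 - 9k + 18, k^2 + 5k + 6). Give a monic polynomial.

Euclidean algorithm in ℚ[k]:
  k^3 - 2k^2 - 9k + 18 = (k - 7)(k^2 + 5k + 6) + (20k + 60)
  k^2 + 5k + 6 = ((1/20)k + 1/10)(20k + 60) + (0)
Last nonzero remainder: 20k + 60. Dividing through by 20 gives the monic gcd k + 3.

k + 3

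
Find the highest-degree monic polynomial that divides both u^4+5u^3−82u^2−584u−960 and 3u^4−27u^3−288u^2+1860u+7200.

Euclidean algorithm in ℚ[u]:
  u^4+5u^3−82u^2−584u−960 = (1/3)(3u^4−27u^3−288u^2+1860u+7200) + (14u^3+14u^2−1204u−3360)
  3u^4−27u^3−288u^2+1860u+7200 = ((3/14)u−15/7)(14u^3+14u^2−1204u−3360) + (0)
Last nonzero remainder: 14u^3+14u^2−1204u−3360. Dividing through by 14 gives the monic gcd u^3+u^2−86u−240.

u^3+u^2−86u−240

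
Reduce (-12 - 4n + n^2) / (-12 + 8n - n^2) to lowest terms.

(-2 - n)/(-2 + n)

By polynomial division,
  n^2 - 4n - 12 = (-1)(-n^2 + 8n - 12) + (4n - 24)
  -n^2 + 8n - 12 = (-(1/4)n + 1/2)(4n - 24) + (0)
Last nonzero remainder: 4n - 24. Dividing through by 4 gives the monic gcd n - 6.
Cancel n - 6 from numerator and denominator to get the reduced form.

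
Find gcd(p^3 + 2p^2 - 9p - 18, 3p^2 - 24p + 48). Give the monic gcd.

1

Euclidean algorithm in ℚ[p]:
  p^3 + 2p^2 - 9p - 18 = ((1/3)p + 10/3)(3p^2 - 24p + 48) + (55p - 178)
  3p^2 - 24p + 48 = ((3/55)p - 786/3025)(55p - 178) + (5292/3025)
  55p - 178 = ((166375/5292)p - 269225/2646)(5292/3025) + (0)
The last nonzero remainder is the constant 5292/3025, so the polynomials are coprime and gcd = 1.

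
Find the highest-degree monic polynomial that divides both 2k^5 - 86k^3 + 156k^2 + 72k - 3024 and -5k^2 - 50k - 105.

Euclidean algorithm in ℚ[k]:
  2k^5 - 86k^3 + 156k^2 + 72k - 3024 = (-(2/5)k^3 + 4k^2 - (72/5)k + 144/5)(-5k^2 - 50k - 105) + (0)
Last nonzero remainder: -5k^2 - 50k - 105. Dividing through by -5 gives the monic gcd k^2 + 10k + 21.

k^2 + 10k + 21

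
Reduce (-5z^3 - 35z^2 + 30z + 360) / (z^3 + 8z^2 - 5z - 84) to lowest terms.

Apply the Euclidean algorithm:
  -5z^3 - 35z^2 + 30z + 360 = (-5)(z^3 + 8z^2 - 5z - 84) + (5z^2 + 5z - 60)
  z^3 + 8z^2 - 5z - 84 = ((1/5)z + 7/5)(5z^2 + 5z - 60) + (0)
Last nonzero remainder: 5z^2 + 5z - 60. Dividing through by 5 gives the monic gcd z^2 + z - 12.
Cancel z^2 + z - 12 from numerator and denominator to get the reduced form.

(-5z - 30)/(z + 7)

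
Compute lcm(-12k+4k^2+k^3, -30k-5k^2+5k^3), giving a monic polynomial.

Apply the Euclidean algorithm:
  k^3+4k^2-12k = (1/5)(5k^3-5k^2-30k) + (5k^2-6k)
  5k^3-5k^2-30k = (k+1/5)(5k^2-6k) + (-(144/5)k)
  5k^2-6k = (-(25/144)k+5/24)(-(144/5)k) + (0)
Last nonzero remainder: -(144/5)k. Dividing through by -144/5 gives the monic gcd k.
Then lcm(f, g) = f·g / gcd(f, g); expanding and making the result monic gives the answer.

72k-12k^2-22k^3+3k^4+k^5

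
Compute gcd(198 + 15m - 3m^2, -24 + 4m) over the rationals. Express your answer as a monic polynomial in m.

Euclidean algorithm in ℚ[m]:
  -3m^2 + 15m + 198 = (-(3/4)m - 3/4)(4m - 24) + (180)
  4m - 24 = ((1/45)m - 2/15)(180) + (0)
The last nonzero remainder is the constant 180, so the polynomials are coprime and gcd = 1.

1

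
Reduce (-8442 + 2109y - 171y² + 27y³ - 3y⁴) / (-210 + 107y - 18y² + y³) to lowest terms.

(-201 - 12y - 3y²)/(-5 + y)

By polynomial division,
  -3y⁴ + 27y³ - 171y² + 2109y - 8442 = (-3y - 27)(y³ - 18y² + 107y - 210) + (-336y² + 4368y - 14112)
  y³ - 18y² + 107y - 210 = (-(1/336)y + 5/336)(-336y² + 4368y - 14112) + (0)
Last nonzero remainder: -336y² + 4368y - 14112. Dividing through by -336 gives the monic gcd y² - 13y + 42.
Cancel y² - 13y + 42 from numerator and denominator to get the reduced form.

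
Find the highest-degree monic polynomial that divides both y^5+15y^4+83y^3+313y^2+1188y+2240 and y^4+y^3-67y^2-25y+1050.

y^2+12y+35

By polynomial division,
  y^5+15y^4+83y^3+313y^2+1188y+2240 = (y+14)(y^4+y^3-67y^2-25y+1050) + (136y^3+1276y^2+488y-12460)
  y^4+y^3-67y^2-25y+1050 = ((1/136)y-285/4624)(136y^3+1276y^2+488y-12460) + ((9315/1156)y^2+(27945/289)y+326025/1156)
  136y^3+1276y^2+488y-12460 = ((157216/9315)y-411536/9315)((9315/1156)y^2+(27945/289)y+326025/1156) + (0)
Last nonzero remainder: (9315/1156)y^2+(27945/289)y+326025/1156. Dividing through by 9315/1156 gives the monic gcd y^2+12y+35.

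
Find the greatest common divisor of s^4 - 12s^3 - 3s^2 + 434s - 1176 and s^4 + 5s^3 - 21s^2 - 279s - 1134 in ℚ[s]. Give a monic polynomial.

s^2 - s - 42

By polynomial division,
  s^4 - 12s^3 - 3s^2 + 434s - 1176 = (s^4 + 5s^3 - 21s^2 - 279s - 1134) + (-17s^3 + 18s^2 + 713s - 42)
  s^4 + 5s^3 - 21s^2 - 279s - 1134 = (-(1/17)s - 103/289)(-17s^3 + 18s^2 + 713s - 42) + ((7906/289)s^2 - (7906/289)s - 332052/289)
  -17s^3 + 18s^2 + 713s - 42 = (-(4913/7906)s + 289/7906)((7906/289)s^2 - (7906/289)s - 332052/289) + (0)
Last nonzero remainder: (7906/289)s^2 - (7906/289)s - 332052/289. Dividing through by 7906/289 gives the monic gcd s^2 - s - 42.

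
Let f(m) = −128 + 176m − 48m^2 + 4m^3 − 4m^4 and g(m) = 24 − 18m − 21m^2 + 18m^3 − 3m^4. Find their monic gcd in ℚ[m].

2 − 3m + m^2

Repeated division with remainder:
  −4m^4 + 4m^3 − 48m^2 + 176m − 128 = (4/3)(−3m^4 + 18m^3 − 21m^2 − 18m + 24) + (−20m^3 − 20m^2 + 200m − 160)
  −3m^4 + 18m^3 − 21m^2 − 18m + 24 = ((3/20)m − 21/20)(−20m^3 − 20m^2 + 200m − 160) + (−72m^2 + 216m − 144)
  −20m^3 − 20m^2 + 200m − 160 = ((5/18)m + 10/9)(−72m^2 + 216m − 144) + (0)
Last nonzero remainder: −72m^2 + 216m − 144. Dividing through by −72 gives the monic gcd m^2 − 3m + 2.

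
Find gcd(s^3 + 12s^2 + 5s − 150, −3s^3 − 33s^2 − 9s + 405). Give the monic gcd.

By polynomial division,
  s^3 + 12s^2 + 5s − 150 = (−1/3)(−3s^3 − 33s^2 − 9s + 405) + (s^2 + 2s − 15)
  −3s^3 − 33s^2 − 9s + 405 = (−3s − 27)(s^2 + 2s − 15) + (0)
The last nonzero remainder s^2 + 2s − 15 is already monic.

s^2 + 2s − 15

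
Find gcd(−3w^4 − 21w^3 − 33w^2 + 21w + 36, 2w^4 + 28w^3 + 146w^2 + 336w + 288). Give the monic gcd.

w^2 + 7w + 12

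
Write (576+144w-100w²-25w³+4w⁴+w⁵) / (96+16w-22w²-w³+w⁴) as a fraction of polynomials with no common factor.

Euclidean algorithm in ℚ[w]:
  w⁵+4w⁴-25w³-100w²+144w+576 = (w+5)(w⁴-w³-22w²+16w+96) + (2w³-6w²-32w+96)
  w⁴-w³-22w²+16w+96 = ((1/2)w+1)(2w³-6w²-32w+96) + (0)
Last nonzero remainder: 2w³-6w²-32w+96. Dividing through by 2 gives the monic gcd w³-3w²-16w+48.
Cancel w³-3w²-16w+48 from numerator and denominator to get the reduced form.

(12+7w+w²)/(2+w)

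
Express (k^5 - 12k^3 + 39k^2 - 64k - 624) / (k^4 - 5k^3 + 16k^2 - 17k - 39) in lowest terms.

(k^3 + 3k^2 - 16k - 48)/(k^2 - 2k - 3)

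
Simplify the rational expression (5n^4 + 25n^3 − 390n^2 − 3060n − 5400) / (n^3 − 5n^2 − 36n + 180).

(5n^3 − 5n^2 − 360n − 900)/(n^2 − 11n + 30)

Euclidean algorithm in ℚ[n]:
  5n^4 + 25n^3 − 390n^2 − 3060n − 5400 = (5n + 50)(n^3 − 5n^2 − 36n + 180) + (40n^2 − 2160n − 14400)
  n^3 − 5n^2 − 36n + 180 = ((1/40)n + 49/40)(40n^2 − 2160n − 14400) + (2970n + 17820)
  40n^2 − 2160n − 14400 = ((4/297)n − 80/99)(2970n + 17820) + (0)
Last nonzero remainder: 2970n + 17820. Dividing through by 2970 gives the monic gcd n + 6.
Cancel n + 6 from numerator and denominator to get the reduced form.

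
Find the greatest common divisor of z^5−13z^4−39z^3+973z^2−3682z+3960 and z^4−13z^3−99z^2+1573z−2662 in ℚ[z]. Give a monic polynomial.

z^2−13z+22

By polynomial division,
  z^5−13z^4−39z^3+973z^2−3682z+3960 = (z)(z^4−13z^3−99z^2+1573z−2662) + (60z^3−600z^2−1020z+3960)
  z^4−13z^3−99z^2+1573z−2662 = ((1/60)z−1/20)(60z^3−600z^2−1020z+3960) + (−112z^2+1456z−2464)
  60z^3−600z^2−1020z+3960 = (−(15/28)z−45/28)(−112z^2+1456z−2464) + (0)
Last nonzero remainder: −112z^2+1456z−2464. Dividing through by −112 gives the monic gcd z^2−13z+22.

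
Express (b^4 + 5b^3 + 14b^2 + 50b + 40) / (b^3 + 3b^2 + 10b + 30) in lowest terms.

(b^2 + 5b + 4)/(b + 3)

Repeated division with remainder:
  b^4 + 5b^3 + 14b^2 + 50b + 40 = (b + 2)(b^3 + 3b^2 + 10b + 30) + (-2b^2 - 20)
  b^3 + 3b^2 + 10b + 30 = (-(1/2)b - 3/2)(-2b^2 - 20) + (0)
Last nonzero remainder: -2b^2 - 20. Dividing through by -2 gives the monic gcd b^2 + 10.
Cancel b^2 + 10 from numerator and denominator to get the reduced form.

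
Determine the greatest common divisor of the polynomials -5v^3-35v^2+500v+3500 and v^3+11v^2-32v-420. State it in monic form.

By polynomial division,
  -5v^3-35v^2+500v+3500 = (-5)(v^3+11v^2-32v-420) + (20v^2+340v+1400)
  v^3+11v^2-32v-420 = ((1/20)v-3/10)(20v^2+340v+1400) + (0)
Last nonzero remainder: 20v^2+340v+1400. Dividing through by 20 gives the monic gcd v^2+17v+70.

v^2+17v+70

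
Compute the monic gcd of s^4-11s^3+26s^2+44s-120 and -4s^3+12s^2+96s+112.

s+2

Euclidean algorithm in ℚ[s]:
  s^4-11s^3+26s^2+44s-120 = (-(1/4)s+2)(-4s^3+12s^2+96s+112) + (26s^2-120s-344)
  -4s^3+12s^2+96s+112 = (-(2/13)s-42/169)(26s^2-120s-344) + ((2240/169)s+4480/169)
  26s^2-120s-344 = ((2197/1120)s-7267/560)((2240/169)s+4480/169) + (0)
Last nonzero remainder: (2240/169)s+4480/169. Dividing through by 2240/169 gives the monic gcd s+2.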